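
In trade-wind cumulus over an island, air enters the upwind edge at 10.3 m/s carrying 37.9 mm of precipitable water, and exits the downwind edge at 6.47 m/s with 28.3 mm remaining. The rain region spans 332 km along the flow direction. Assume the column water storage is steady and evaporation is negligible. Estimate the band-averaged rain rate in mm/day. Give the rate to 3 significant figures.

Column moisture flux per unit crosswind length is F = V × PW.
Inflow: F_in = 10.3 × 37.9 = 390.37 mm·m/s
Outflow: F_out = 6.47 × 28.3 = 183.101 mm·m/s
Steady-state rate R = (F_in − F_out)/L = (390.37 − 183.101) / 332000 m = 6.243e-04 mm/s.
R = 6.243e-04 × 3600 × 24 = 53.9 mm/day.

R ≈ 53.9 mm/day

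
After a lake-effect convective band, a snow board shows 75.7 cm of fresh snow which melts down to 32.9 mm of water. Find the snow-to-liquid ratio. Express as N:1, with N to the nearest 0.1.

ratio ≈ 23.0

Ratio = snow depth / SWE = 757 mm / 32.9 mm = 23.0, i.e. 23.0:1.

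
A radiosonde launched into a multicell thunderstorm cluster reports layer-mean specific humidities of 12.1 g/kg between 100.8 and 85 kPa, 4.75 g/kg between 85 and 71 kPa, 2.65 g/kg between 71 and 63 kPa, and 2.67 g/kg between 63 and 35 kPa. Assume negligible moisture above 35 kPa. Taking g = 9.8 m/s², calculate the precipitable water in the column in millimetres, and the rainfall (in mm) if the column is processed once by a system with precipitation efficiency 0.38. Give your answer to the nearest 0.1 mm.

PW ≈ 36.1 mm; rainfall ≈ 13.7 mm

Precipitable water is the column-integrated vapour mass per unit area: PW = (1/g) Σ q̄ Δp, with q in kg/kg and Δp in Pa (1 kg/m² of water = 1 mm).
Layer 100.8–85 kPa: Δp = 158 hPa = 15800 Pa, q̄ = 0.0121 kg/kg → 0.0121 × 15800 / 9.8 = 19.51 mm
Layer 85–71 kPa: Δp = 140 hPa = 14000 Pa, q̄ = 0.00475 kg/kg → 0.00475 × 14000 / 9.8 = 6.79 mm
Layer 71–63 kPa: Δp = 80 hPa = 8000 Pa, q̄ = 0.00265 kg/kg → 0.00265 × 8000 / 9.8 = 2.16 mm
Layer 63–35 kPa: Δp = 280 hPa = 28000 Pa, q̄ = 0.00267 kg/kg → 0.00267 × 28000 / 9.8 = 7.63 mm
PW = 19.51 + 6.79 + 2.16 + 7.63 = 36.09 ≈ 36.1 mm.
Rainfall = ε × PW = 0.38 × 36.1 = 13.7 mm.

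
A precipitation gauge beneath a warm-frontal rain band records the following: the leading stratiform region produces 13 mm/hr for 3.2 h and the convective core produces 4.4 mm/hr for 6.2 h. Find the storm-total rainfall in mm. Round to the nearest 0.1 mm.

total ≈ 68.9 mm

Total = Σ Rᵢ Δtᵢ = 13 × 3.2 + 4.4 × 6.2
      = 41.6 + 27.28 = 68.9 mm.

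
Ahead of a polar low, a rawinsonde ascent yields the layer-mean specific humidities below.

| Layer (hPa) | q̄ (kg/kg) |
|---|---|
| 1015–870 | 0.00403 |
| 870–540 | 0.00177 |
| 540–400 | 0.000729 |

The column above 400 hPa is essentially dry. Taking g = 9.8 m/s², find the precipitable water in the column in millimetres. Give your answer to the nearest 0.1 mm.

Precipitable water is the column-integrated vapour mass per unit area: PW = (1/g) Σ q̄ Δp, with q in kg/kg and Δp in Pa (1 kg/m² of water = 1 mm).
Layer 1015–870 hPa: Δp = 145 hPa = 14500 Pa, q̄ = 0.00403 kg/kg → 0.00403 × 14500 / 9.8 = 5.96 mm
Layer 870–540 hPa: Δp = 330 hPa = 33000 Pa, q̄ = 0.00177 kg/kg → 0.00177 × 33000 / 9.8 = 5.96 mm
Layer 540–400 hPa: Δp = 140 hPa = 14000 Pa, q̄ = 0.000729 kg/kg → 0.000729 × 14000 / 9.8 = 1.04 mm
PW = 5.96 + 5.96 + 1.04 = 12.96 ≈ 13.0 mm.

PW ≈ 13.0 mm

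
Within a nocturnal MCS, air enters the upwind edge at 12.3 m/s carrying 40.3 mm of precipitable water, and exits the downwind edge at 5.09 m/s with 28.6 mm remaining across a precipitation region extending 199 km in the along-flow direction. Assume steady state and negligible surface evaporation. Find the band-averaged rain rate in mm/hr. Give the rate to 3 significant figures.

R ≈ 6.33 mm/hr

Column moisture flux per unit crosswind length is F = V × PW.
Inflow: F_in = 12.3 × 40.3 = 495.69 mm·m/s
Outflow: F_out = 5.09 × 28.6 = 145.574 mm·m/s
Steady-state rate R = (F_in − F_out)/L = (495.69 − 145.574) / 199000 m = 1.759e-03 mm/s.
R = 1.759e-03 × 3600 = 6.33 mm/hr.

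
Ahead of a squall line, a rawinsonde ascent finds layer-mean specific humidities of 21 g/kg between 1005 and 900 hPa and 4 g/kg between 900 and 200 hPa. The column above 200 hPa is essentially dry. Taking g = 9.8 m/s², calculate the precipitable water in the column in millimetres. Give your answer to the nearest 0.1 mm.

Precipitable water is the column-integrated vapour mass per unit area: PW = (1/g) Σ q̄ Δp, with q in kg/kg and Δp in Pa (1 kg/m² of water = 1 mm).
Layer 1005–900 hPa: Δp = 105 hPa = 10500 Pa, q̄ = 0.021 kg/kg → 0.021 × 10500 / 9.8 = 22.50 mm
Layer 900–200 hPa: Δp = 700 hPa = 70000 Pa, q̄ = 0.004 kg/kg → 0.004 × 70000 / 9.8 = 28.57 mm
PW = 22.50 + 28.57 = 51.07 ≈ 51.1 mm.

PW ≈ 51.1 mm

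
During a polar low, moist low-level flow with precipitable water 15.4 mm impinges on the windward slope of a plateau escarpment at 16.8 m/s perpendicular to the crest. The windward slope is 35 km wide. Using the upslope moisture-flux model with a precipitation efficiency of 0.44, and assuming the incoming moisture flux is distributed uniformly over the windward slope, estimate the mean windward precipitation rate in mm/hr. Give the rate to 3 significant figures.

Incoming column moisture flux per unit ridge length: F = V × PW = 16.8 × 15.4 = 258.72 mm·m/s.
Spread over the 35 km slope with efficiency ε = 0.44: R = ε·F/W = 0.44 × 258.72 / 35000 m = 3.252e-03 mm/s.
R = 3.252e-03 × 3600 = 11.7 mm/hr.

R ≈ 11.7 mm/hr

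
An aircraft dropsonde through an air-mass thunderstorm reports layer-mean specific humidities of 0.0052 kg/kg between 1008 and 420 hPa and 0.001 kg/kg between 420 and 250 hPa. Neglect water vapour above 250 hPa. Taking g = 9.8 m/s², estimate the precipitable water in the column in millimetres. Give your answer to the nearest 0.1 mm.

Precipitable water is the column-integrated vapour mass per unit area: PW = (1/g) Σ q̄ Δp, with q in kg/kg and Δp in Pa (1 kg/m² of water = 1 mm).
Layer 1008–420 hPa: Δp = 588 hPa = 58800 Pa, q̄ = 0.0052 kg/kg → 0.0052 × 58800 / 9.8 = 31.20 mm
Layer 420–250 hPa: Δp = 170 hPa = 17000 Pa, q̄ = 0.001 kg/kg → 0.001 × 17000 / 9.8 = 1.73 mm
PW = 31.20 + 1.73 = 32.93 ≈ 32.9 mm.

PW ≈ 32.9 mm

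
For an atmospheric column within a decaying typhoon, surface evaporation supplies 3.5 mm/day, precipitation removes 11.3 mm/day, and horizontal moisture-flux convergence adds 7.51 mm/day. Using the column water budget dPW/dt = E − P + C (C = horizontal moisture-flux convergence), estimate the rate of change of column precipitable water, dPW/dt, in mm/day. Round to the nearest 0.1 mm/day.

dPW/dt = E − P + C = 3.5 − 11.3 + (7.51) = -0.3 mm/day.

dPW/dt ≈ -0.3 mm/day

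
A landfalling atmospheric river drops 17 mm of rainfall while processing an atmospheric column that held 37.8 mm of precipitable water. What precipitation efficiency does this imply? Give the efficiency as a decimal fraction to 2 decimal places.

ε = rainfall / PW = 17 / 37.8 = 0.45.

ε ≈ 0.45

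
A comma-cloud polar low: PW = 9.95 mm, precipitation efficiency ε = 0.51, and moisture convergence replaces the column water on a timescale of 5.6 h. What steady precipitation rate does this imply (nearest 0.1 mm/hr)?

R ≈ 0.9 mm/hr

Each overturning extracts ε × PW = 0.51 × 9.95 = 5.0745 mm.
Rate = ε·PW / τ = 5.0745 / 5.6 h = 0.9 mm/hr.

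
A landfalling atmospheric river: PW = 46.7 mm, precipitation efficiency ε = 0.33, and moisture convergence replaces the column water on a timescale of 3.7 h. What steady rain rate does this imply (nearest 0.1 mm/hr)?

R ≈ 4.2 mm/hr

Each overturning extracts ε × PW = 0.33 × 46.7 = 15.411 mm.
Rate = ε·PW / τ = 15.411 / 3.7 h = 4.2 mm/hr.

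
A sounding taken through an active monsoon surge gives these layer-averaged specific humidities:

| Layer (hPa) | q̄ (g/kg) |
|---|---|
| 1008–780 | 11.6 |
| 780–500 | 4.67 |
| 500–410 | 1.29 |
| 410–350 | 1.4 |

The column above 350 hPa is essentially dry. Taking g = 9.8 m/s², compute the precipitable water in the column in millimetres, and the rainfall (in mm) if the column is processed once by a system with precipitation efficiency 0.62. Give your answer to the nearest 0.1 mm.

PW ≈ 42.4 mm; rainfall ≈ 26.3 mm

Precipitable water is the column-integrated vapour mass per unit area: PW = (1/g) Σ q̄ Δp, with q in kg/kg and Δp in Pa (1 kg/m² of water = 1 mm).
Layer 1008–780 hPa: Δp = 228 hPa = 22800 Pa, q̄ = 0.0116 kg/kg → 0.0116 × 22800 / 9.8 = 26.99 mm
Layer 780–500 hPa: Δp = 280 hPa = 28000 Pa, q̄ = 0.00467 kg/kg → 0.00467 × 28000 / 9.8 = 13.34 mm
Layer 500–410 hPa: Δp = 90 hPa = 9000 Pa, q̄ = 0.00129 kg/kg → 0.00129 × 9000 / 9.8 = 1.18 mm
Layer 410–350 hPa: Δp = 60 hPa = 6000 Pa, q̄ = 0.0014 kg/kg → 0.0014 × 6000 / 9.8 = 0.86 mm
PW = 26.99 + 13.34 + 1.18 + 0.86 = 42.37 ≈ 42.4 mm.
Rainfall = ε × PW = 0.62 × 42.4 = 26.3 mm.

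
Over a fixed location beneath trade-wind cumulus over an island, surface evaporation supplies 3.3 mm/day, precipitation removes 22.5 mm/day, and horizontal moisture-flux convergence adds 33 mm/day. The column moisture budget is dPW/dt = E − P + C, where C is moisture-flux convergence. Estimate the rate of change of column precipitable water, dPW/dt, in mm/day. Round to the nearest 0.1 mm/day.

dPW/dt = E − P + C = 3.3 − 22.5 + (33) = 13.8 mm/day.

dPW/dt ≈ 13.8 mm/day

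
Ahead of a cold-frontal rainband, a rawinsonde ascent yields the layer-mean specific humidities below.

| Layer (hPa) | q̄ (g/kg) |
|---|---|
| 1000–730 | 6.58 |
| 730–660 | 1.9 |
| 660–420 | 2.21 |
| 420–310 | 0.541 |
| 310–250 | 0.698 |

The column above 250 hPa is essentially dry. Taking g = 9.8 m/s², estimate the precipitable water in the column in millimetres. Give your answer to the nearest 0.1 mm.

Precipitable water is the column-integrated vapour mass per unit area: PW = (1/g) Σ q̄ Δp, with q in kg/kg and Δp in Pa (1 kg/m² of water = 1 mm).
Layer 1000–730 hPa: Δp = 270 hPa = 27000 Pa, q̄ = 0.00658 kg/kg → 0.00658 × 27000 / 9.8 = 18.13 mm
Layer 730–660 hPa: Δp = 70 hPa = 7000 Pa, q̄ = 0.0019 kg/kg → 0.0019 × 7000 / 9.8 = 1.36 mm
Layer 660–420 hPa: Δp = 240 hPa = 24000 Pa, q̄ = 0.00221 kg/kg → 0.00221 × 24000 / 9.8 = 5.41 mm
Layer 420–310 hPa: Δp = 110 hPa = 11000 Pa, q̄ = 0.000541 kg/kg → 0.000541 × 11000 / 9.8 = 0.61 mm
Layer 310–250 hPa: Δp = 60 hPa = 6000 Pa, q̄ = 0.000698 kg/kg → 0.000698 × 6000 / 9.8 = 0.43 mm
PW = 18.13 + 1.36 + 5.41 + 0.61 + 0.43 = 25.94 ≈ 25.9 mm.

PW ≈ 25.9 mm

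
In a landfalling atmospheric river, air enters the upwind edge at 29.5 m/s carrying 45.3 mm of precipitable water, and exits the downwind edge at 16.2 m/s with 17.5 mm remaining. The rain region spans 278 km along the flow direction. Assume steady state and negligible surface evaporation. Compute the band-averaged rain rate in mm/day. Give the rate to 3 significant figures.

Column moisture flux per unit crosswind length is F = V × PW.
Inflow: F_in = 29.5 × 45.3 = 1336.35 mm·m/s
Outflow: F_out = 16.2 × 17.5 = 283.5 mm·m/s
Steady-state rate R = (F_in − F_out)/L = (1336.35 − 283.5) / 278000 m = 3.787e-03 mm/s.
R = 3.787e-03 × 3600 × 24 = 327 mm/day.

R ≈ 327 mm/day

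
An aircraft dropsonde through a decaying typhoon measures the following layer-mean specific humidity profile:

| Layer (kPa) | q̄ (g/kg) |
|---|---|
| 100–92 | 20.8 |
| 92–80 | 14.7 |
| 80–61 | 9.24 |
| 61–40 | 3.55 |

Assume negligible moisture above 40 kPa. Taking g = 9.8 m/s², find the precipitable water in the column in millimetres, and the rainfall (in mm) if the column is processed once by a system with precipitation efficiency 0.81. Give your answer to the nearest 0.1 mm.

Precipitable water is the column-integrated vapour mass per unit area: PW = (1/g) Σ q̄ Δp, with q in kg/kg and Δp in Pa (1 kg/m² of water = 1 mm).
Layer 100–92 kPa: Δp = 80 hPa = 8000 Pa, q̄ = 0.0208 kg/kg → 0.0208 × 8000 / 9.8 = 16.98 mm
Layer 92–80 kPa: Δp = 120 hPa = 12000 Pa, q̄ = 0.0147 kg/kg → 0.0147 × 12000 / 9.8 = 18.00 mm
Layer 80–61 kPa: Δp = 190 hPa = 19000 Pa, q̄ = 0.00924 kg/kg → 0.00924 × 19000 / 9.8 = 17.91 mm
Layer 61–40 kPa: Δp = 210 hPa = 21000 Pa, q̄ = 0.00355 kg/kg → 0.00355 × 21000 / 9.8 = 7.61 mm
PW = 16.98 + 18.00 + 17.91 + 7.61 = 60.50 ≈ 60.5 mm.
Rainfall = ε × PW = 0.81 × 60.5 = 49.0 mm.

PW ≈ 60.5 mm; rainfall ≈ 49.0 mm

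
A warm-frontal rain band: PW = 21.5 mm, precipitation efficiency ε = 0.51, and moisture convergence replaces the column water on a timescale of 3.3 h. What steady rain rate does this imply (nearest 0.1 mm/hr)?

R ≈ 3.3 mm/hr

Each overturning extracts ε × PW = 0.51 × 21.5 = 10.965 mm.
Rate = ε·PW / τ = 10.965 / 3.3 h = 3.3 mm/hr.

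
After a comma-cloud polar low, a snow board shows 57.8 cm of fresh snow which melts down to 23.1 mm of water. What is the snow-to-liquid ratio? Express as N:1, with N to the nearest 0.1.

Ratio = snow depth / SWE = 578 mm / 23.1 mm = 25.0, i.e. 25.0:1.

ratio ≈ 25.0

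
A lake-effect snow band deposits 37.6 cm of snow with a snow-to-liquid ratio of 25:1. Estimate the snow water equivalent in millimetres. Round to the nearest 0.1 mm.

SWE ≈ 15.0 mm

SWE = snow depth / ratio = 37.6 cm / 25 = 1.504 cm = 15.0 mm.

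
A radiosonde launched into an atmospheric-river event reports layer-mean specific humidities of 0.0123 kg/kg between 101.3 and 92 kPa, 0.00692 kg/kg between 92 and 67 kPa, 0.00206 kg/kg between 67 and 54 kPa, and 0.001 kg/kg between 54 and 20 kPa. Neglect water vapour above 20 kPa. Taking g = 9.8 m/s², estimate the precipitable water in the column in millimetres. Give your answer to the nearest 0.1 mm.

Precipitable water is the column-integrated vapour mass per unit area: PW = (1/g) Σ q̄ Δp, with q in kg/kg and Δp in Pa (1 kg/m² of water = 1 mm).
Layer 101.3–92 kPa: Δp = 93 hPa = 9300 Pa, q̄ = 0.0123 kg/kg → 0.0123 × 9300 / 9.8 = 11.67 mm
Layer 92–67 kPa: Δp = 250 hPa = 25000 Pa, q̄ = 0.00692 kg/kg → 0.00692 × 25000 / 9.8 = 17.65 mm
Layer 67–54 kPa: Δp = 130 hPa = 13000 Pa, q̄ = 0.00206 kg/kg → 0.00206 × 13000 / 9.8 = 2.73 mm
Layer 54–20 kPa: Δp = 340 hPa = 34000 Pa, q̄ = 0.001 kg/kg → 0.001 × 34000 / 9.8 = 3.47 mm
PW = 11.67 + 17.65 + 2.73 + 3.47 = 35.52 ≈ 35.5 mm.

PW ≈ 35.5 mm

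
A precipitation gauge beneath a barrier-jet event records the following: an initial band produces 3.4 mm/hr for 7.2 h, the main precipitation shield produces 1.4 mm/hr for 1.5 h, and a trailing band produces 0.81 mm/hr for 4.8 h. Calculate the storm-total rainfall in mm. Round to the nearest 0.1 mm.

Total = Σ Rᵢ Δtᵢ = 3.4 × 7.2 + 1.4 × 1.5 + 0.81 × 4.8
      = 24.48 + 2.1 + 3.888 = 30.5 mm.

total ≈ 30.5 mm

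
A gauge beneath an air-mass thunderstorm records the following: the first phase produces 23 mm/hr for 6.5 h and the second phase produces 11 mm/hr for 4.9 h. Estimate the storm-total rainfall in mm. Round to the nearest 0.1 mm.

Total = Σ Rᵢ Δtᵢ = 23 × 6.5 + 11 × 4.9
      = 149.5 + 53.9 = 203.4 mm.

total ≈ 203.4 mm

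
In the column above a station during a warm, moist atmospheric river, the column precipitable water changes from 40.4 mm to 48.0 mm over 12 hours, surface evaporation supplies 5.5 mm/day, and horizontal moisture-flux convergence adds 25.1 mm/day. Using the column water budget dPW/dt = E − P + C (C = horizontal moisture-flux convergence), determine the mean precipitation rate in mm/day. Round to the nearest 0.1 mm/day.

P ≈ 15.4 mm/day

dPW/dt = (48.0 − 40.4) mm / (12/24 day) = +15.200 mm/day.
P = E + C − dPW/dt = 5.5 + (25.1) − (+15.200) = 15.4 mm/day.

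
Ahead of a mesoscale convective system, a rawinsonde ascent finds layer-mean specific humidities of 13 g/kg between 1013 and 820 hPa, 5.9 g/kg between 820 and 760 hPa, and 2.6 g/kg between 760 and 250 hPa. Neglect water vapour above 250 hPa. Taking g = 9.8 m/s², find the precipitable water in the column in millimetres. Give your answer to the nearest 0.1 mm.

PW ≈ 42.7 mm

Precipitable water is the column-integrated vapour mass per unit area: PW = (1/g) Σ q̄ Δp, with q in kg/kg and Δp in Pa (1 kg/m² of water = 1 mm).
Layer 1013–820 hPa: Δp = 193 hPa = 19300 Pa, q̄ = 0.013 kg/kg → 0.013 × 19300 / 9.8 = 25.60 mm
Layer 820–760 hPa: Δp = 60 hPa = 6000 Pa, q̄ = 0.0059 kg/kg → 0.0059 × 6000 / 9.8 = 3.61 mm
Layer 760–250 hPa: Δp = 510 hPa = 51000 Pa, q̄ = 0.0026 kg/kg → 0.0026 × 51000 / 9.8 = 13.53 mm
PW = 25.60 + 3.61 + 13.53 = 42.74 ≈ 42.7 mm.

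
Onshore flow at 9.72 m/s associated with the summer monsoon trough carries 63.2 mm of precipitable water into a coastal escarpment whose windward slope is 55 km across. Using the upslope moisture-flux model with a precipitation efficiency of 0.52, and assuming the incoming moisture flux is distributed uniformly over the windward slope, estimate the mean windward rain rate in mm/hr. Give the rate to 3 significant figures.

R ≈ 20.9 mm/hr

Incoming column moisture flux per unit ridge length: F = V × PW = 9.72 × 63.2 = 614.304 mm·m/s.
Spread over the 55 km slope with efficiency ε = 0.52: R = ε·F/W = 0.52 × 614.304 / 55000 m = 5.808e-03 mm/s.
R = 5.808e-03 × 3600 = 20.9 mm/hr.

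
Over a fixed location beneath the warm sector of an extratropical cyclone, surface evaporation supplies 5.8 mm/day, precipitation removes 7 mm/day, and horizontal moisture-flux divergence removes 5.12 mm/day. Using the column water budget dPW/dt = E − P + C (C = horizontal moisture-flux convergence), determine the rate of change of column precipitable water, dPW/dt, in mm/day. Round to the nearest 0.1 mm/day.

dPW/dt = E − P + C = 5.8 − 7 + (-5.12) = -6.3 mm/day.

dPW/dt ≈ -6.3 mm/day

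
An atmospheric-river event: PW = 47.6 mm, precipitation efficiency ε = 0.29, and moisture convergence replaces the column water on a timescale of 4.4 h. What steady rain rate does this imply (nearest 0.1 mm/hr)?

R ≈ 3.1 mm/hr

Each overturning extracts ε × PW = 0.29 × 47.6 = 13.804 mm.
Rate = ε·PW / τ = 13.804 / 4.4 h = 3.1 mm/hr.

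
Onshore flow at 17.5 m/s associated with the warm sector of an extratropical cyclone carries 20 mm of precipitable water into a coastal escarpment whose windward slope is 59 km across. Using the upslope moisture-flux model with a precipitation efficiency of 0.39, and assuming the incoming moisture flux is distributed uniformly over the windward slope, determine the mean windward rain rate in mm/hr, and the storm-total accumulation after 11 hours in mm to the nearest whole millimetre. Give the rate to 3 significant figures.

Incoming column moisture flux per unit ridge length: F = V × PW = 17.5 × 20 = 350 mm·m/s.
Spread over the 59 km slope with efficiency ε = 0.39: R = ε·F/W = 0.39 × 350 / 59000 m = 2.314e-03 mm/s.
R = 2.314e-03 × 3600 = 8.33 mm/hr.
Over 11 h: total = 8.33 × 11 = 91.63 ≈ 92 mm.

R ≈ 8.33 mm/hr; total ≈ 92 mm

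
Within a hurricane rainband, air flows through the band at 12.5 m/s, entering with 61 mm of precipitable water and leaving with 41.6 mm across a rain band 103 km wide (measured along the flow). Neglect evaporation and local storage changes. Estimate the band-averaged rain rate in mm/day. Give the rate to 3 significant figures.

R ≈ 203 mm/day

Column moisture flux per unit crosswind length is F = V × PW.
Inflow: F_in = 12.5 × 61 = 762.5 mm·m/s
Outflow: F_out = 12.5 × 41.6 = 520 mm·m/s
Steady-state rate R = (F_in − F_out)/L = (762.5 − 520) / 103000 m = 2.354e-03 mm/s.
R = 2.354e-03 × 3600 × 24 = 203 mm/day.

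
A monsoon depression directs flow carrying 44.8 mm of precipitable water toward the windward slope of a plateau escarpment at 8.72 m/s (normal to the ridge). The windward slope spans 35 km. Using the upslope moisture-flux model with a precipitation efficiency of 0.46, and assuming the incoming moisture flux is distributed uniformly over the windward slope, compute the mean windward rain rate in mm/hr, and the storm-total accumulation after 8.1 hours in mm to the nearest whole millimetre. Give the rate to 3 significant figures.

Incoming column moisture flux per unit ridge length: F = V × PW = 8.72 × 44.8 = 390.656 mm·m/s.
Spread over the 35 km slope with efficiency ε = 0.46: R = ε·F/W = 0.46 × 390.656 / 35000 m = 5.134e-03 mm/s.
R = 5.134e-03 × 3600 = 18.5 mm/hr.
Over 8.1 h: total = 18.5 × 8.1 = 149.85 ≈ 150 mm.

R ≈ 18.5 mm/hr; total ≈ 150 mm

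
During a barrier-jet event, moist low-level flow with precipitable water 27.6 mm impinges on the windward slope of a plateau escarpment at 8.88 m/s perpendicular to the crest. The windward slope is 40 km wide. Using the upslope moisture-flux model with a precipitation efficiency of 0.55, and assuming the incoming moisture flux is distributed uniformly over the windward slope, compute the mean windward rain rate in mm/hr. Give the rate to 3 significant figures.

R ≈ 12.1 mm/hr

Incoming column moisture flux per unit ridge length: F = V × PW = 8.88 × 27.6 = 245.088 mm·m/s.
Spread over the 40 km slope with efficiency ε = 0.55: R = ε·F/W = 0.55 × 245.088 / 40000 m = 3.370e-03 mm/s.
R = 3.370e-03 × 3600 = 12.1 mm/hr.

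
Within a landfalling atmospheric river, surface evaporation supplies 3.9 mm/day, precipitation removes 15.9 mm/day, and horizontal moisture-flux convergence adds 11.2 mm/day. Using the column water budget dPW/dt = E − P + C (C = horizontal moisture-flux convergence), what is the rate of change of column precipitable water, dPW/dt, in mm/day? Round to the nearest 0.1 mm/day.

dPW/dt ≈ -0.8 mm/day

dPW/dt = E − P + C = 3.9 − 15.9 + (11.2) = -0.8 mm/day.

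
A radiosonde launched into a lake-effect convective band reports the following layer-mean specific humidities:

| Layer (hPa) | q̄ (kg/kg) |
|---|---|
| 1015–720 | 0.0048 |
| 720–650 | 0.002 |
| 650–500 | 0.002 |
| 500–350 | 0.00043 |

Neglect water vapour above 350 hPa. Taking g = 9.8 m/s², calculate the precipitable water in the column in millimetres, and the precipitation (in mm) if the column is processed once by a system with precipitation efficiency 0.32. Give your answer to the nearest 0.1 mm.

Precipitable water is the column-integrated vapour mass per unit area: PW = (1/g) Σ q̄ Δp, with q in kg/kg and Δp in Pa (1 kg/m² of water = 1 mm).
Layer 1015–720 hPa: Δp = 295 hPa = 29500 Pa, q̄ = 0.0048 kg/kg → 0.0048 × 29500 / 9.8 = 14.45 mm
Layer 720–650 hPa: Δp = 70 hPa = 7000 Pa, q̄ = 0.002 kg/kg → 0.002 × 7000 / 9.8 = 1.43 mm
Layer 650–500 hPa: Δp = 150 hPa = 15000 Pa, q̄ = 0.002 kg/kg → 0.002 × 15000 / 9.8 = 3.06 mm
Layer 500–350 hPa: Δp = 150 hPa = 15000 Pa, q̄ = 0.00043 kg/kg → 0.00043 × 15000 / 9.8 = 0.66 mm
PW = 14.45 + 1.43 + 3.06 + 0.66 = 19.60 ≈ 19.6 mm.
Precipitation = ε × PW = 0.32 × 19.6 = 6.3 mm.

PW ≈ 19.6 mm; precipitation ≈ 6.3 mm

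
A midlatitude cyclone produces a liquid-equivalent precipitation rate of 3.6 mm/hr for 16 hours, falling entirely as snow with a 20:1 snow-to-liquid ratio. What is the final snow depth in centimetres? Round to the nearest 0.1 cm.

snow depth ≈ 115.2 cm

Liquid-equivalent depth = 3.6 × 16 = 57.6 mm.
Snow depth = 57.6 mm × 20 = 1152 mm = 115.2 cm.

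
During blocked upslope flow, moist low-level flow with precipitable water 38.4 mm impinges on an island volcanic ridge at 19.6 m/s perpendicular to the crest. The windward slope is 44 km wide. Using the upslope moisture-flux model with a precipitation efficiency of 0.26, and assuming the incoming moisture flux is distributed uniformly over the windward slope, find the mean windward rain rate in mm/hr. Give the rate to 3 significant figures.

R ≈ 16.0 mm/hr

Incoming column moisture flux per unit ridge length: F = V × PW = 19.6 × 38.4 = 752.64 mm·m/s.
Spread over the 44 km slope with efficiency ε = 0.26: R = ε·F/W = 0.26 × 752.64 / 44000 m = 4.447e-03 mm/s.
R = 4.447e-03 × 3600 = 16.0 mm/hr.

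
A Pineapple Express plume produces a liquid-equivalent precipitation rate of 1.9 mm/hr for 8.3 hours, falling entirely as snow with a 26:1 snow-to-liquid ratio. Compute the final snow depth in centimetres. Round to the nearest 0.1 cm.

snow depth ≈ 41.0 cm

Liquid-equivalent depth = 1.9 × 8.3 = 15.77 mm.
Snow depth = 15.77 mm × 26 = 410.02 mm = 41.0 cm.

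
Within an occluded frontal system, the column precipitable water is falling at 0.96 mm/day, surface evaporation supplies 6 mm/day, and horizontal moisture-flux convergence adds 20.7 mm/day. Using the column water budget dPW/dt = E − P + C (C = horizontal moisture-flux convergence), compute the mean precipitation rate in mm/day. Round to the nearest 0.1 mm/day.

dPW/dt = -0.96 mm/day.
P = E + C − dPW/dt = 6 + (20.7) − (-0.96) = 27.7 mm/day.

P ≈ 27.7 mm/day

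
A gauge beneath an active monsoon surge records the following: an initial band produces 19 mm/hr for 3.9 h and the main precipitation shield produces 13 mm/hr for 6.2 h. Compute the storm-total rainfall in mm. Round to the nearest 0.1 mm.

total ≈ 154.7 mm

Total = Σ Rᵢ Δtᵢ = 19 × 3.9 + 13 × 6.2
      = 74.1 + 80.6 = 154.7 mm.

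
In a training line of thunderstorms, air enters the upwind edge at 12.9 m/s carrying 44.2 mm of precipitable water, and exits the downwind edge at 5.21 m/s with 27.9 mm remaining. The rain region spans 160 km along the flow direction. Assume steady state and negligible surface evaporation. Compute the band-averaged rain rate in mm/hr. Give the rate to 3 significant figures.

Column moisture flux per unit crosswind length is F = V × PW.
Inflow: F_in = 12.9 × 44.2 = 570.18 mm·m/s
Outflow: F_out = 5.21 × 27.9 = 145.359 mm·m/s
Steady-state rate R = (F_in − F_out)/L = (570.18 − 145.359) / 160000 m = 2.655e-03 mm/s.
R = 2.655e-03 × 3600 = 9.56 mm/hr.

R ≈ 9.56 mm/hr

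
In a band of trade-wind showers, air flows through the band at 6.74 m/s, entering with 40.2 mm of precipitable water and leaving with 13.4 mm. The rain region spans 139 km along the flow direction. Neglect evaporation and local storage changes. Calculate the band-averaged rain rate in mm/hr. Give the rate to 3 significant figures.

Column moisture flux per unit crosswind length is F = V × PW.
Inflow: F_in = 6.74 × 40.2 = 270.948 mm·m/s
Outflow: F_out = 6.74 × 13.4 = 90.316 mm·m/s
Steady-state rate R = (F_in − F_out)/L = (270.948 − 90.316) / 139000 m = 1.300e-03 mm/s.
R = 1.300e-03 × 3600 = 4.68 mm/hr.

R ≈ 4.68 mm/hr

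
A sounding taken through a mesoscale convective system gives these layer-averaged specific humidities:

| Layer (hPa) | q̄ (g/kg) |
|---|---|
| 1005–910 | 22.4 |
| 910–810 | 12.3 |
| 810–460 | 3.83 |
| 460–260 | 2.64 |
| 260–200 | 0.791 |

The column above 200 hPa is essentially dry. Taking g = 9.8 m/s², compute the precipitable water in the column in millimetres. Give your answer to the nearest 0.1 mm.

PW ≈ 53.8 mm

Precipitable water is the column-integrated vapour mass per unit area: PW = (1/g) Σ q̄ Δp, with q in kg/kg and Δp in Pa (1 kg/m² of water = 1 mm).
Layer 1005–910 hPa: Δp = 95 hPa = 9500 Pa, q̄ = 0.0224 kg/kg → 0.0224 × 9500 / 9.8 = 21.71 mm
Layer 910–810 hPa: Δp = 100 hPa = 10000 Pa, q̄ = 0.0123 kg/kg → 0.0123 × 10000 / 9.8 = 12.55 mm
Layer 810–460 hPa: Δp = 350 hPa = 35000 Pa, q̄ = 0.00383 kg/kg → 0.00383 × 35000 / 9.8 = 13.68 mm
Layer 460–260 hPa: Δp = 200 hPa = 20000 Pa, q̄ = 0.00264 kg/kg → 0.00264 × 20000 / 9.8 = 5.39 mm
Layer 260–200 hPa: Δp = 60 hPa = 6000 Pa, q̄ = 0.000791 kg/kg → 0.000791 × 6000 / 9.8 = 0.48 mm
PW = 21.71 + 12.55 + 13.68 + 5.39 + 0.48 = 53.81 ≈ 53.8 mm.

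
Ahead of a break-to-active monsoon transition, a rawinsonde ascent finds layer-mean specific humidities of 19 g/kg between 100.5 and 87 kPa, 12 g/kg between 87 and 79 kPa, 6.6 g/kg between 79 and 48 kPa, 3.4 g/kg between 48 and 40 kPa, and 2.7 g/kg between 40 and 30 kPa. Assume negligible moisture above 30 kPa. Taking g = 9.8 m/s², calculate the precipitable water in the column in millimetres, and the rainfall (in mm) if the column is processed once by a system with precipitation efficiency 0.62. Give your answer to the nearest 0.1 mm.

PW ≈ 62.4 mm; rainfall ≈ 38.7 mm

Precipitable water is the column-integrated vapour mass per unit area: PW = (1/g) Σ q̄ Δp, with q in kg/kg and Δp in Pa (1 kg/m² of water = 1 mm).
Layer 100.5–87 kPa: Δp = 135 hPa = 13500 Pa, q̄ = 0.019 kg/kg → 0.019 × 13500 / 9.8 = 26.17 mm
Layer 87–79 kPa: Δp = 80 hPa = 8000 Pa, q̄ = 0.012 kg/kg → 0.012 × 8000 / 9.8 = 9.80 mm
Layer 79–48 kPa: Δp = 310 hPa = 31000 Pa, q̄ = 0.0066 kg/kg → 0.0066 × 31000 / 9.8 = 20.88 mm
Layer 48–40 kPa: Δp = 80 hPa = 8000 Pa, q̄ = 0.0034 kg/kg → 0.0034 × 8000 / 9.8 = 2.78 mm
Layer 40–30 kPa: Δp = 100 hPa = 10000 Pa, q̄ = 0.0027 kg/kg → 0.0027 × 10000 / 9.8 = 2.76 mm
PW = 26.17 + 9.80 + 20.88 + 2.78 + 2.76 = 62.39 ≈ 62.4 mm.
Rainfall = ε × PW = 0.62 × 62.4 = 38.7 mm.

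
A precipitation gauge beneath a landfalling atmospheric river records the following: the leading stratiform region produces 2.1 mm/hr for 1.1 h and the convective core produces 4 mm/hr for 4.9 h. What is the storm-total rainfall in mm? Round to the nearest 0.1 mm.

total ≈ 21.9 mm

Total = Σ Rᵢ Δtᵢ = 2.1 × 1.1 + 4 × 4.9
      = 2.31 + 19.6 = 21.9 mm.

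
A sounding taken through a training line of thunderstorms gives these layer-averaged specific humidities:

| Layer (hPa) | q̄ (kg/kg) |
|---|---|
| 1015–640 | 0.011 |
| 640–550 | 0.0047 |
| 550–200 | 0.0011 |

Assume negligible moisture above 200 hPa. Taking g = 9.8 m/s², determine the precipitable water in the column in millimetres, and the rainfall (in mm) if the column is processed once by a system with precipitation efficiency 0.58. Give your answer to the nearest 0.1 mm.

Precipitable water is the column-integrated vapour mass per unit area: PW = (1/g) Σ q̄ Δp, with q in kg/kg and Δp in Pa (1 kg/m² of water = 1 mm).
Layer 1015–640 hPa: Δp = 375 hPa = 37500 Pa, q̄ = 0.011 kg/kg → 0.011 × 37500 / 9.8 = 42.09 mm
Layer 640–550 hPa: Δp = 90 hPa = 9000 Pa, q̄ = 0.0047 kg/kg → 0.0047 × 9000 / 9.8 = 4.32 mm
Layer 550–200 hPa: Δp = 350 hPa = 35000 Pa, q̄ = 0.0011 kg/kg → 0.0011 × 35000 / 9.8 = 3.93 mm
PW = 42.09 + 4.32 + 3.93 = 50.34 ≈ 50.3 mm.
Rainfall = ε × PW = 0.58 × 50.3 = 29.2 mm.

PW ≈ 50.3 mm; rainfall ≈ 29.2 mm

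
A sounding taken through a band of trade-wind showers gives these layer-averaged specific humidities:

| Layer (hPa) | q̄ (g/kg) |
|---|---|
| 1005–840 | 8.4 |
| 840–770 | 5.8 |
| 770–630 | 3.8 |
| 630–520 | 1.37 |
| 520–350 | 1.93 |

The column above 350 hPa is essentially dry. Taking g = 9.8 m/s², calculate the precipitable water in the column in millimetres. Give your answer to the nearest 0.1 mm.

PW ≈ 28.6 mm

Precipitable water is the column-integrated vapour mass per unit area: PW = (1/g) Σ q̄ Δp, with q in kg/kg and Δp in Pa (1 kg/m² of water = 1 mm).
Layer 1005–840 hPa: Δp = 165 hPa = 16500 Pa, q̄ = 0.0084 kg/kg → 0.0084 × 16500 / 9.8 = 14.14 mm
Layer 840–770 hPa: Δp = 70 hPa = 7000 Pa, q̄ = 0.0058 kg/kg → 0.0058 × 7000 / 9.8 = 4.14 mm
Layer 770–630 hPa: Δp = 140 hPa = 14000 Pa, q̄ = 0.0038 kg/kg → 0.0038 × 14000 / 9.8 = 5.43 mm
Layer 630–520 hPa: Δp = 110 hPa = 11000 Pa, q̄ = 0.00137 kg/kg → 0.00137 × 11000 / 9.8 = 1.54 mm
Layer 520–350 hPa: Δp = 170 hPa = 17000 Pa, q̄ = 0.00193 kg/kg → 0.00193 × 17000 / 9.8 = 3.35 mm
PW = 14.14 + 4.14 + 5.43 + 1.54 + 3.35 = 28.60 ≈ 28.6 mm.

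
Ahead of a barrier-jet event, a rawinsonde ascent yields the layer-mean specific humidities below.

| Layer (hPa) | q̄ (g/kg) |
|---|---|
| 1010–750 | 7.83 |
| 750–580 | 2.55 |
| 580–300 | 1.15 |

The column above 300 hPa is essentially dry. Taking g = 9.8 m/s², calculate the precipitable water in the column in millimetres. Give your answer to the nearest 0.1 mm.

PW ≈ 28.5 mm

Precipitable water is the column-integrated vapour mass per unit area: PW = (1/g) Σ q̄ Δp, with q in kg/kg and Δp in Pa (1 kg/m² of water = 1 mm).
Layer 1010–750 hPa: Δp = 260 hPa = 26000 Pa, q̄ = 0.00783 kg/kg → 0.00783 × 26000 / 9.8 = 20.77 mm
Layer 750–580 hPa: Δp = 170 hPa = 17000 Pa, q̄ = 0.00255 kg/kg → 0.00255 × 17000 / 9.8 = 4.42 mm
Layer 580–300 hPa: Δp = 280 hPa = 28000 Pa, q̄ = 0.00115 kg/kg → 0.00115 × 28000 / 9.8 = 3.29 mm
PW = 20.77 + 4.42 + 3.29 = 28.48 ≈ 28.5 mm.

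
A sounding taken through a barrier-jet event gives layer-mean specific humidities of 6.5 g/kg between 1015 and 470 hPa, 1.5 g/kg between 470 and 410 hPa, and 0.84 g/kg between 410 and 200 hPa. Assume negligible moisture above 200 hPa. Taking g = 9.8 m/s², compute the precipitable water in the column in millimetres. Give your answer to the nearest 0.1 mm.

PW ≈ 38.9 mm

Precipitable water is the column-integrated vapour mass per unit area: PW = (1/g) Σ q̄ Δp, with q in kg/kg and Δp in Pa (1 kg/m² of water = 1 mm).
Layer 1015–470 hPa: Δp = 545 hPa = 54500 Pa, q̄ = 0.0065 kg/kg → 0.0065 × 54500 / 9.8 = 36.15 mm
Layer 470–410 hPa: Δp = 60 hPa = 6000 Pa, q̄ = 0.0015 kg/kg → 0.0015 × 6000 / 9.8 = 0.92 mm
Layer 410–200 hPa: Δp = 210 hPa = 21000 Pa, q̄ = 0.00084 kg/kg → 0.00084 × 21000 / 9.8 = 1.80 mm
PW = 36.15 + 0.92 + 1.80 = 38.87 ≈ 38.9 mm.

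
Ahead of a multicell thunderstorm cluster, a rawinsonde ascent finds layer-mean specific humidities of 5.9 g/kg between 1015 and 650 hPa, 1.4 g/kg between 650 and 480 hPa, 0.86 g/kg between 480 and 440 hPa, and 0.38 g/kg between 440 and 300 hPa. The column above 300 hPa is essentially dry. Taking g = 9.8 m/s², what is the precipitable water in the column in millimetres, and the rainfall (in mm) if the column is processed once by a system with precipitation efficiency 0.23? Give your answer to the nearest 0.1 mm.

PW ≈ 25.3 mm; rainfall ≈ 5.8 mm

Precipitable water is the column-integrated vapour mass per unit area: PW = (1/g) Σ q̄ Δp, with q in kg/kg and Δp in Pa (1 kg/m² of water = 1 mm).
Layer 1015–650 hPa: Δp = 365 hPa = 36500 Pa, q̄ = 0.0059 kg/kg → 0.0059 × 36500 / 9.8 = 21.97 mm
Layer 650–480 hPa: Δp = 170 hPa = 17000 Pa, q̄ = 0.0014 kg/kg → 0.0014 × 17000 / 9.8 = 2.43 mm
Layer 480–440 hPa: Δp = 40 hPa = 4000 Pa, q̄ = 0.00086 kg/kg → 0.00086 × 4000 / 9.8 = 0.35 mm
Layer 440–300 hPa: Δp = 140 hPa = 14000 Pa, q̄ = 0.00038 kg/kg → 0.00038 × 14000 / 9.8 = 0.54 mm
PW = 21.97 + 2.43 + 0.35 + 0.54 = 25.29 ≈ 25.3 mm.
Rainfall = ε × PW = 0.23 × 25.3 = 5.8 mm.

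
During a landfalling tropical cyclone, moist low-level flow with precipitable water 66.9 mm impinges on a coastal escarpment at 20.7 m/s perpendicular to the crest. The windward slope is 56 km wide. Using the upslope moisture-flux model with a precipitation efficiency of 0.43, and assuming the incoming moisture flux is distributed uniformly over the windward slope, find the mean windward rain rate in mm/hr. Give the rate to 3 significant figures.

Incoming column moisture flux per unit ridge length: F = V × PW = 20.7 × 66.9 = 1384.83 mm·m/s.
Spread over the 56 km slope with efficiency ε = 0.43: R = ε·F/W = 0.43 × 1384.83 / 56000 m = 1.063e-02 mm/s.
R = 1.063e-02 × 3600 = 38.3 mm/hr.

R ≈ 38.3 mm/hr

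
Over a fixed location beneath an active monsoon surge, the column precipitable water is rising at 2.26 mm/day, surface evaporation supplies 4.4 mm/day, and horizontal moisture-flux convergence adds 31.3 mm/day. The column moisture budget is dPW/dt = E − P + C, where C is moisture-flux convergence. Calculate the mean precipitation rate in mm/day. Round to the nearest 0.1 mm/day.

P ≈ 33.4 mm/day

dPW/dt = +2.26 mm/day.
P = E + C − dPW/dt = 4.4 + (31.3) − (+2.26) = 33.4 mm/day.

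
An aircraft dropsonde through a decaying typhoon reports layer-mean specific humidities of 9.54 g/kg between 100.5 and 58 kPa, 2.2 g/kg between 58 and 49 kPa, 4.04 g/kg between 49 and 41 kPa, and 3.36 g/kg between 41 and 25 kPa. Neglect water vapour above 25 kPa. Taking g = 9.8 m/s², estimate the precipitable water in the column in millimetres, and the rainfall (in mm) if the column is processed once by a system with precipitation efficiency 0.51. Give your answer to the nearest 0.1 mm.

Precipitable water is the column-integrated vapour mass per unit area: PW = (1/g) Σ q̄ Δp, with q in kg/kg and Δp in Pa (1 kg/m² of water = 1 mm).
Layer 100.5–58 kPa: Δp = 425 hPa = 42500 Pa, q̄ = 0.00954 kg/kg → 0.00954 × 42500 / 9.8 = 41.37 mm
Layer 58–49 kPa: Δp = 90 hPa = 9000 Pa, q̄ = 0.0022 kg/kg → 0.0022 × 9000 / 9.8 = 2.02 mm
Layer 49–41 kPa: Δp = 80 hPa = 8000 Pa, q̄ = 0.00404 kg/kg → 0.00404 × 8000 / 9.8 = 3.30 mm
Layer 41–25 kPa: Δp = 160 hPa = 16000 Pa, q̄ = 0.00336 kg/kg → 0.00336 × 16000 / 9.8 = 5.49 mm
PW = 41.37 + 2.02 + 3.30 + 5.49 = 52.18 ≈ 52.2 mm.
Rainfall = ε × PW = 0.51 × 52.2 = 26.6 mm.

PW ≈ 52.2 mm; rainfall ≈ 26.6 mm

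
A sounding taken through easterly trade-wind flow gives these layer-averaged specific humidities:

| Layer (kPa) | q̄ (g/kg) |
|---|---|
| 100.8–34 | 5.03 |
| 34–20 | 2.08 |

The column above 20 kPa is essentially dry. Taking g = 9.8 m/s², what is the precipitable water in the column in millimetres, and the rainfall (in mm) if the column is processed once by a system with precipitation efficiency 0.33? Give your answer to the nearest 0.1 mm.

PW ≈ 37.3 mm; rainfall ≈ 12.3 mm

Precipitable water is the column-integrated vapour mass per unit area: PW = (1/g) Σ q̄ Δp, with q in kg/kg and Δp in Pa (1 kg/m² of water = 1 mm).
Layer 100.8–34 kPa: Δp = 668 hPa = 66800 Pa, q̄ = 0.00503 kg/kg → 0.00503 × 66800 / 9.8 = 34.29 mm
Layer 34–20 kPa: Δp = 140 hPa = 14000 Pa, q̄ = 0.00208 kg/kg → 0.00208 × 14000 / 9.8 = 2.97 mm
PW = 34.29 + 2.97 = 37.26 ≈ 37.3 mm.
Rainfall = ε × PW = 0.33 × 37.3 = 12.3 mm.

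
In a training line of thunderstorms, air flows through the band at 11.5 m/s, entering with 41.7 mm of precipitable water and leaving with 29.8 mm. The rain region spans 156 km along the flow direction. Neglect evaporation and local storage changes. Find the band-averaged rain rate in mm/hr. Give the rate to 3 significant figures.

R ≈ 3.16 mm/hr

Column moisture flux per unit crosswind length is F = V × PW.
Inflow: F_in = 11.5 × 41.7 = 479.55 mm·m/s
Outflow: F_out = 11.5 × 29.8 = 342.7 mm·m/s
Steady-state rate R = (F_in − F_out)/L = (479.55 − 342.7) / 156000 m = 8.772e-04 mm/s.
R = 8.772e-04 × 3600 = 3.16 mm/hr.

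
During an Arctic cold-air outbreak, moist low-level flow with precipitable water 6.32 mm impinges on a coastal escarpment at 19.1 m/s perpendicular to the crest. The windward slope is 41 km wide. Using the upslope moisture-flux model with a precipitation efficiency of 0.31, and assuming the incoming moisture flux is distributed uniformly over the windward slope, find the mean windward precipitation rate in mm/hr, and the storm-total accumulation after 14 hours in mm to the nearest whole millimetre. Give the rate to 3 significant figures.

Incoming column moisture flux per unit ridge length: F = V × PW = 19.1 × 6.32 = 120.712 mm·m/s.
Spread over the 41 km slope with efficiency ε = 0.31: R = ε·F/W = 0.31 × 120.712 / 41000 m = 9.127e-04 mm/s.
R = 9.127e-04 × 3600 = 3.29 mm/hr.
Over 14 h: total = 3.29 × 14 = 46.06 ≈ 46 mm.

R ≈ 3.29 mm/hr; total ≈ 46 mm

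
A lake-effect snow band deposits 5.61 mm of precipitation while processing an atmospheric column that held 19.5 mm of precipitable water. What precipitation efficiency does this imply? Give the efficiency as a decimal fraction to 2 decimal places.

ε = precipitation / PW = 5.61 / 19.5 = 0.29.

ε ≈ 0.29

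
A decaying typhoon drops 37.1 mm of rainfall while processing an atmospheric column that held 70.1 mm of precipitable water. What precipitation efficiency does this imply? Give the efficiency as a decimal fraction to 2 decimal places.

ε = rainfall / PW = 37.1 / 70.1 = 0.53.

ε ≈ 0.53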